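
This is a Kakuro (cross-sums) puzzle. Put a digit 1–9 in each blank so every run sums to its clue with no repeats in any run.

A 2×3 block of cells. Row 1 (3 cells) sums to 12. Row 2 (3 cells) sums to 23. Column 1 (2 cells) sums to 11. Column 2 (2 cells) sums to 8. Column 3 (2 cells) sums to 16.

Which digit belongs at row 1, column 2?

2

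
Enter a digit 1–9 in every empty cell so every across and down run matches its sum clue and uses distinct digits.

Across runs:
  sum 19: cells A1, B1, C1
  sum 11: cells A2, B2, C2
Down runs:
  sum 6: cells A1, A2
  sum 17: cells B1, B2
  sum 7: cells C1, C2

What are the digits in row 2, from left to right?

2, 8, 1

17 in 2 cells must be {8,9}.
The 11 across and the 17 down share only 8, so B2 = 8.
B1 = 17 − 8 = 9 completes the 17 down.
Nothing is forced directly, so branch on A1, whose candidates are 2 or 4. If A1 = 2: then C1 would have to be in {8} for the 19 across but in {1,2,3,4,5,6} for the 7 down — contradiction. So A1 = 4.
C1 = 19 − 13 = 6 completes the 19 across.
A2 = 6 − 4 = 2 completes the 6 down.
C2 = 11 − 10 = 1 completes the 11 across.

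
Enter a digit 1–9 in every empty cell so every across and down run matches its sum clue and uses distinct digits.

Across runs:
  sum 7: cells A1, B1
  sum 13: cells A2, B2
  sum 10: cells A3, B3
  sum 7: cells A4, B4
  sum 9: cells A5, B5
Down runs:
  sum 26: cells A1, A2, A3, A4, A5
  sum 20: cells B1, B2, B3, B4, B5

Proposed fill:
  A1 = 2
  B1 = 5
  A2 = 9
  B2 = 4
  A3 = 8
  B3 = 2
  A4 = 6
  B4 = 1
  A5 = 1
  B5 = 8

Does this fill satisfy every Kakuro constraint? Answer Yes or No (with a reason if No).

Yes

Across: 2+5=7; 9+4=13; 8+2=10; 6+1=7; 1+8=9. Down: 2+9+8+6+1=26; 5+4+2+1+8=20. No digit repeats within any run.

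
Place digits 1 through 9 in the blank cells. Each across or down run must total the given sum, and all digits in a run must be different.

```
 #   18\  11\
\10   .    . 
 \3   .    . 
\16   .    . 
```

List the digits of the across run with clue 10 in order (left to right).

7, 3

3 in 2 cells must be {1,2}; 16 in 2 cells must be {7,9}.
The 16 across and the 11 down share only 7, so R3C2 = 7.
Given what's placed, R2C2 must be 1 to fit the 3 across and 11 down.
R3C1 = 16 − 7 = 9 completes the 16 across.
R1C2 = 11 − 8 = 3 completes the 11 down.
R2C1 = 3 − 1 = 2 completes the 3 across.
R1C1 = 10 − 3 = 7 completes the 10 across.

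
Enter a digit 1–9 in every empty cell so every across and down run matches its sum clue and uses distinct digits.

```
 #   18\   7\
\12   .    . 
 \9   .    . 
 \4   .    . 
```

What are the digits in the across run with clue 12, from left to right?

4 in 2 cells must be {1,3}; 7 in 3 cells must be {1,2,4}.
The 12 across and the 7 down share only 4, so R1C2 = 4.
Given what's placed, R3C2 must be 1 to fit the 4 across and 7 down.
R1C1 = 12 − 4 = 8 completes the 12 across.
R2C2 = 7 − 5 = 2 completes the 7 down.
R3C1 = 4 − 1 = 3 completes the 4 across.
R2C1 = 9 − 2 = 7 completes the 9 across.

8 4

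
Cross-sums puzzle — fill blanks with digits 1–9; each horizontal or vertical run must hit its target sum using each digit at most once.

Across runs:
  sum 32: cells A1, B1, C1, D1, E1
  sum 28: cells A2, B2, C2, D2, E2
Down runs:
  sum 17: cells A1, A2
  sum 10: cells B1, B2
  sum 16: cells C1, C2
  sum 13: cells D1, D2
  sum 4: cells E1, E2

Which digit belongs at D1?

5

17 in 2 cells must be {8,9}; 16 in 2 cells must be {7,9}; 4 in 2 cells must be {1,3}.
Only 3 fits E1 under both its across sum 32 and down sum 4.
E2 = 4 − 3 = 1 completes the 4 down.
Nothing is forced directly, so branch on A1, whose candidates are 8 or 9. If A1 = 9: that forces C1 = 7, A2 = 8, C2 = 9, B1 = 8, D1 = 5, after which B2 would have to be in {3,4,6,7} for the 28 across but in {2} for the 10 down — contradiction. So A1 = 8.
A2 = 17 − 8 = 9 completes the 17 down.
C2 = 7: the only remaining digit allowed by both the 28 across and the 16 down.
C1 = 16 − 7 = 9 completes the 16 down.
Given what's placed, B1 must be 7 to fit the 32 across and 10 down.
D1 = 32 − 27 = 5 completes the 32 across.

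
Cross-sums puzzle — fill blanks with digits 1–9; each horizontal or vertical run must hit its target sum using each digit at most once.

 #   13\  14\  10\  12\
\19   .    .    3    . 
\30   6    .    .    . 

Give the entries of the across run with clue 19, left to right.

7 5 3 4

30 in 4 cells must be {6,7,8,9}.
R1C1 = 13 − 6 = 7 completes the 13 down.
R2C3 = 10 − 3 = 7 completes the 10 down.
Nothing is forced directly, so branch on R1C2, whose candidates are 5 or 8. If R1C2 = 8: then R1C4 would have to be in {1} for the 19 across but in {3,4,5,7,8,9} for the 12 down — contradiction. So R1C2 = 5.
R1C4 = 19 − 15 = 4 completes the 19 across.
R2C2 = 14 − 5 = 9 completes the 14 down.
R2C4 = 30 − 22 = 8 completes the 30 across.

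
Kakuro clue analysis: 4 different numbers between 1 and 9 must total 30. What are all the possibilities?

4 distinct digits from 1–9 sum between 10 and 30.
Only one set works: {6,7,8,9}.

{6,7,8,9}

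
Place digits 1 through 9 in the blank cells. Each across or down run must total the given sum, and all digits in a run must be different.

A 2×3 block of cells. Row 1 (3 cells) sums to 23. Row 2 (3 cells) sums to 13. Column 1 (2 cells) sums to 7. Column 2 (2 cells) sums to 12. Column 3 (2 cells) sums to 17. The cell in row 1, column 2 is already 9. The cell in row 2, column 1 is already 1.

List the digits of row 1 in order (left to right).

6, 9, 8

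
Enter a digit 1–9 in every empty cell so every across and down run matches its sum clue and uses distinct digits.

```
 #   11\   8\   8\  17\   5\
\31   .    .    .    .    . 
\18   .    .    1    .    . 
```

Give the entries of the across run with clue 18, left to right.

17 in 2 cells must be {8,9}.
R1C3 = 8 − 1 = 7 completes the 8 down.
Given what's placed, R2C4 must be 8 to fit the 18 across and 17 down.
R1C4 = 17 − 8 = 9 completes the 17 down.
Nothing is forced directly, so branch on R2C1, whose candidates are 2 or 3 or 4. If R2C1 = 2: then R1C1 would have to be in {1,2,3,4,5,6,8} for the 31 across but in {9} for the 11 down — contradiction. If R2C1 = 4: then R1C1 would have to be in {1,2,3,4,5,6,8} for the 31 across but in {7} for the 11 down — contradiction. So R2C1 = 3.
R1C1 = 11 − 3 = 8 completes the 11 down.
Given what's placed, R2C2 must be 2 to fit the 18 across and 8 down.
R2C5 = 18 − 14 = 4 completes the 18 across.

3 2 1 8 4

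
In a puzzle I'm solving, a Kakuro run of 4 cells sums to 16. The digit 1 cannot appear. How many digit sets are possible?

2

4 distinct digits from 1–9 sum between 10 and 30.
Dropping sets that contain 1.
Enumerating: {2,3,4,7}, {2,3,5,6}.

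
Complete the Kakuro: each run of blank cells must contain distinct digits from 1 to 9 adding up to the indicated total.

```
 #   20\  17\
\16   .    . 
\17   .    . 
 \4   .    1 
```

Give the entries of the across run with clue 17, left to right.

8 9

16 in 2 cells must be {7,9}; 17 in 2 cells must be {8,9}; 4 in 2 cells must be {1,3}.
R2C2 = 9: the only remaining digit allowed by both the 17 across and the 17 down.
R3C1 = 4 − 1 = 3 completes the 4 across.
Given what's placed, R1C1 must be 9 to fit the 16 across and 20 down.
R1C2 = 16 − 9 = 7 completes the 16 across.
R2C1 = 17 − 9 = 8 completes the 17 across.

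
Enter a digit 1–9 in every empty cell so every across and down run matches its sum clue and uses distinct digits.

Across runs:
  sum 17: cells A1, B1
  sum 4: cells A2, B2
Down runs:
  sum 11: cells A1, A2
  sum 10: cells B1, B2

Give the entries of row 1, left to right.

8 9

17 in 2 cells must be {8,9}; 4 in 2 cells must be {1,3}.
The 4 across and the 11 down share only 3, so A2 = 3.
B2 = 4 − 3 = 1 completes the 4 across.
A1 = 11 − 3 = 8 completes the 11 down.
B1 = 17 − 8 = 9 completes the 17 across.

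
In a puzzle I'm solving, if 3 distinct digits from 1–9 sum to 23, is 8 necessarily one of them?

Yes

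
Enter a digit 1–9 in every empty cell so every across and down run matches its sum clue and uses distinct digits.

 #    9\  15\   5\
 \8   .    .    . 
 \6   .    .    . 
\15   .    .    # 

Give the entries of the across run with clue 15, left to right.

6 in 3 cells must be {1,2,3}.
Only 6 fits R3C1 under both its across sum 15 and down sum 9.
R3C2 = 15 − 6 = 9 completes the 15 across.

6 9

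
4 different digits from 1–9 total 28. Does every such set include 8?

Yes

Every partition of 28 into 4 distinct digits includes 8: {4,7,8,9}, {5,6,8,9}.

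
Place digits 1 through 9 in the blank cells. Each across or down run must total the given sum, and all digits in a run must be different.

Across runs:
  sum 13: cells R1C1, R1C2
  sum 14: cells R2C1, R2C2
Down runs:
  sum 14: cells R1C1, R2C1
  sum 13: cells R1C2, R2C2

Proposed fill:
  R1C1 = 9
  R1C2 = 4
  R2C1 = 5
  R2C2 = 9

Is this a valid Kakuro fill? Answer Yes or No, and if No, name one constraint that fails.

Yes

Across: 9+4=13; 5+9=14. Down: 9+5=14; 4+9=13. No digit repeats within any run.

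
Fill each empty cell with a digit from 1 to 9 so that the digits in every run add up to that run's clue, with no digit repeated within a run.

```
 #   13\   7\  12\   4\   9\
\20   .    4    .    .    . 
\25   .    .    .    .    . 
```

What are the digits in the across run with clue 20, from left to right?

4 in 2 cells must be {1,3}.
R2C2 = 7 − 4 = 3 completes the 7 down.
Given what's placed, R2C4 must be 1 to fit the 25 across and 4 down.
R1C4 = 4 − 1 = 3 completes the 4 down.
No cell is forced outright now. R1C3 can only be 5 or 7 (the digits allowed by both its 20 across and its 12 down). If R1C3 = 7: that forces R1C1 = 5, R1C5 = 1, R2C1 = 8, after which R2C3 would have to be in {4,6,7,9} for the 25 across but in {5} for the 12 down — contradiction. So R1C3 = 5.
R2C3 = 12 − 5 = 7 completes the 12 down.
No cell is forced outright now. R1C1 can only be 6 or 7 (the digits allowed by both its 20 across and its 13 down). If R1C1 = 6: that forces R1C5 = 2, after which R2C1 would have to be in {5,6,8,9} for the 25 across but in {7} for the 13 down — contradiction. So R1C1 = 7.
R1C5 = 20 − 19 = 1 completes the 20 across.

7 4 5 3 1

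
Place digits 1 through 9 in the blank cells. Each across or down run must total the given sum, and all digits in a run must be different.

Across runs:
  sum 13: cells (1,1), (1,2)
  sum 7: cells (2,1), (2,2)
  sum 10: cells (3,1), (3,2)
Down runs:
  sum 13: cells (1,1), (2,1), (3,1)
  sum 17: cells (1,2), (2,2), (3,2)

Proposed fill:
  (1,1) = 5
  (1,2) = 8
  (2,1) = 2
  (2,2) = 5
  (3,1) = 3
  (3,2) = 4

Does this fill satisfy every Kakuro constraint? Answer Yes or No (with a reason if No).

No — the down run (1,1)–(3,1) sums to 10, not 13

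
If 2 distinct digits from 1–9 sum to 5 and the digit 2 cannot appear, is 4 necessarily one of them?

The only way to make 5 from 2 distinct digits under that restriction is {1,4}, which contains 4.

Yes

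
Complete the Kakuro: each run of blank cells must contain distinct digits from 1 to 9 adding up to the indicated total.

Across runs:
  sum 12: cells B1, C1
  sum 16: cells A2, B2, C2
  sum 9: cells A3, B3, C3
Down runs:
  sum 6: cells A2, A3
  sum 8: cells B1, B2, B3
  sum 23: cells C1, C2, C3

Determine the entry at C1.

23 in 3 cells must be {6,8,9}.
Only 6 fits C3 under both its across sum 9 and down sum 23.
Nothing is forced directly, so branch on B3, whose candidates are 1 or 2. If B3 = 2: that forces B1 = 5, after which C1 would have to be in {7} for the 12 across but in {8,9} for the 23 down — contradiction. So B3 = 1.
A3 = 9 − 7 = 2 completes the 9 across.
A2 = 6 − 2 = 4 completes the 6 down.
C2 = 9: the only remaining digit allowed by both the 16 across and the 23 down.
C1 = 23 − 15 = 8 completes the 23 down.

8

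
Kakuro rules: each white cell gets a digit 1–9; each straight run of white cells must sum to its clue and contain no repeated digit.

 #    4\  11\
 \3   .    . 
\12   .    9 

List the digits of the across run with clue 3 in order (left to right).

3 in 2 cells must be {1,2}; 4 in 2 cells must be {1,3}.
R1C1 = 1: only digit in both the 3-across and 4-down candidate sets.
R1C2 = 3 − 1 = 2 completes the 3 across.
R2C1 = 12 − 9 = 3 completes the 12 across.

1 2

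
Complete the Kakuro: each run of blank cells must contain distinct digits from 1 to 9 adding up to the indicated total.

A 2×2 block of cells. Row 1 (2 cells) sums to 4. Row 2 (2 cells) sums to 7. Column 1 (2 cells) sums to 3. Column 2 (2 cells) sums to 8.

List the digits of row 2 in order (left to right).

2 5

4 in 2 cells must be {1,3}; 3 in 2 cells must be {1,2}.
The 4 across and the 3 down share only 1, so (1,1) = 1.
(1,2) = 4 − 1 = 3 completes the 4 across.
(2,1) = 3 − 1 = 2 completes the 3 down.
(2,2) = 7 − 2 = 5 completes the 7 across.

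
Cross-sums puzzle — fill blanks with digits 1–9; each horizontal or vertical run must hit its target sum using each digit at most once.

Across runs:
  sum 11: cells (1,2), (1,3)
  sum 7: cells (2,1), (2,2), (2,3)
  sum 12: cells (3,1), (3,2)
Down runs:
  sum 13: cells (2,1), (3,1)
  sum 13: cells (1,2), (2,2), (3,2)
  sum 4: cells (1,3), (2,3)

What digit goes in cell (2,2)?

7 in 3 cells must be {1,2,4}; 4 in 2 cells must be {1,3}.
The 11 across and the 4 down share only 3, so (1,3) = 3.
Intersecting the 7 across with the 13 down forces (2,1) = 4.
(2,3) = 4 − 3 = 1 completes the 4 down.
(3,1) = 13 − 4 = 9 completes the 13 down.
(3,2) = 12 − 9 = 3 completes the 12 across.
(1,2) = 11 − 3 = 8 completes the 11 across.
(2,2) = 7 − 5 = 2 completes the 7 across.

2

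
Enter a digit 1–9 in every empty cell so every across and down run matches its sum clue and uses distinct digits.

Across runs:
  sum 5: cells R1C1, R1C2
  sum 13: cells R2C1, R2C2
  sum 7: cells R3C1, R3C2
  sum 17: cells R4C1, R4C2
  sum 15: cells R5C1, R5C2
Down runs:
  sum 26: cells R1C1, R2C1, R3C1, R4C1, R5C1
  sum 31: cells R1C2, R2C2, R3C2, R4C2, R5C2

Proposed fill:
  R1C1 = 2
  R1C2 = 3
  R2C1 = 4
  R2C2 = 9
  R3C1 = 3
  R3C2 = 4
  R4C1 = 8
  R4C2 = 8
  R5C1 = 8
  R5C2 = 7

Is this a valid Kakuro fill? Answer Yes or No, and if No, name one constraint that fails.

No — the down run R1C1–R5C1 sums to 25, not 26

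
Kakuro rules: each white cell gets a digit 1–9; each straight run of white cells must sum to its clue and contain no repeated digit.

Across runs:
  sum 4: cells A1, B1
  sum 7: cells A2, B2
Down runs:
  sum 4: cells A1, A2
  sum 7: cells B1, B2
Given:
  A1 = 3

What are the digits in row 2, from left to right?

1 6

4 in 2 cells must be {1,3}.
B1 = 4 − 3 = 1 completes the 4 across.
A2 = 4 − 3 = 1 completes the 4 down.
B2 = 7 − 1 = 6 completes the 7 across.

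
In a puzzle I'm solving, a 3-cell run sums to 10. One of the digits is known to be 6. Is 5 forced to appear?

No

The only way to make 10 from 3 distinct digits under that restriction is {1,3,6}, which does not contain 5.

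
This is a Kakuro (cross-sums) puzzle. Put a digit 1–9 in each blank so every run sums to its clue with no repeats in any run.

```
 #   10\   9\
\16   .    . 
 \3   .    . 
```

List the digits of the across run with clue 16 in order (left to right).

9 7

16 in 2 cells must be {7,9}; 3 in 2 cells must be {1,2}.
The 16 across and the 9 down share only 7, so R1C2 = 7.
R2C2 = 9 − 7 = 2 completes the 9 down.
R1C1 = 16 − 7 = 9 completes the 16 across.
R2C1 = 3 − 2 = 1 completes the 3 across.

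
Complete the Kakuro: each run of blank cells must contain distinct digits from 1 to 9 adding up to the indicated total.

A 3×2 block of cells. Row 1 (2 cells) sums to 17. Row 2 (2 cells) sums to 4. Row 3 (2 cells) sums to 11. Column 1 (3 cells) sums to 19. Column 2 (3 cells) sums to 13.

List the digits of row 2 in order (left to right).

3 1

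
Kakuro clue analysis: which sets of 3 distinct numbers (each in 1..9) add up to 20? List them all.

3 distinct digits from 1–9 sum between 6 and 24.

{3,8,9}; {4,7,9}; {5,6,9}; {5,7,8}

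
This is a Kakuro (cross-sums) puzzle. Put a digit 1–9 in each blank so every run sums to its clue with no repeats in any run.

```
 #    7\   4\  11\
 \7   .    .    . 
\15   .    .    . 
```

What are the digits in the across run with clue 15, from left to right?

5, 3, 7

7 in 3 cells must be {1,2,4}; 4 in 2 cells must be {1,3}.
The 7 across and the 4 down share only 1, so R1C2 = 1.
R2C2 = 4 − 1 = 3 completes the 4 down.
Nothing is forced directly, so branch on R2C1, whose candidates are 4 or 5. If R2C1 = 4: then R1C1 would have to be in {2,4} for the 7 across but in {3} for the 7 down — contradiction. So R2C1 = 5.
R1C1 = 7 − 5 = 2 completes the 7 down.
R1C3 = 7 − 3 = 4 completes the 7 across.
R2C3 = 15 − 8 = 7 completes the 15 across.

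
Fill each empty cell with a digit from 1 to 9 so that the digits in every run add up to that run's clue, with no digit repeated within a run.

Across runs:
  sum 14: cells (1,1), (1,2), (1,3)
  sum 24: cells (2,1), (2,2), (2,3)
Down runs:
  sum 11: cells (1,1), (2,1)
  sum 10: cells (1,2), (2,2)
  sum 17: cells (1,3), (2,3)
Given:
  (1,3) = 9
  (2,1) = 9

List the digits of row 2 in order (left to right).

24 in 3 cells must be {7,8,9}; 17 in 2 cells must be {8,9}.
(1,1) = 11 − 9 = 2 completes the 11 down.
(1,2) = 14 − 11 = 3 completes the 14 across.
(2,2) = 10 − 3 = 7 completes the 10 down.
(2,3) = 24 − 16 = 8 completes the 24 across.

9 7 8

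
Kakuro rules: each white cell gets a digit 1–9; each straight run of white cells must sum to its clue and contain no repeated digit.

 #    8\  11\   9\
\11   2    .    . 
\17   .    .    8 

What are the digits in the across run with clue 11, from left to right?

2 8 1

R1C3 = 9 − 8 = 1 completes the 9 down.
R2C1 = 8 − 2 = 6 completes the 8 down.
R2C2 = 17 − 14 = 3 completes the 17 across.
R1C2 = 11 − 3 = 8 completes the 11 across.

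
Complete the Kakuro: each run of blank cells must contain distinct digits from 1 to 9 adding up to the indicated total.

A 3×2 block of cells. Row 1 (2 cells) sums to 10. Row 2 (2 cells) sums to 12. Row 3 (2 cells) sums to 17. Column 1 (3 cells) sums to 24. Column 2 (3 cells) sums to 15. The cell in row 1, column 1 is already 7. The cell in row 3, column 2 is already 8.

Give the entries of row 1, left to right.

7 3

17 in 2 cells must be {8,9}; 24 in 3 cells must be {7,8,9}.
(1,2) = 10 − 7 = 3 completes the 10 across.
(2,2) = 15 − 11 = 4 completes the 15 down.
(3,1) = 17 − 8 = 9 completes the 17 across.
(2,1) = 12 − 4 = 8 completes the 12 across.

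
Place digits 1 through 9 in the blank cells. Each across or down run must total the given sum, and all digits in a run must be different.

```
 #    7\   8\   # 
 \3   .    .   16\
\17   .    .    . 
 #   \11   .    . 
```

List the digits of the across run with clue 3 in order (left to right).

2, 1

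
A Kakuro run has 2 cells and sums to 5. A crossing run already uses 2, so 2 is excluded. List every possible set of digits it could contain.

2 distinct digits from 1–9 sum between 3 and 17.
Dropping sets that contain 2.
Only one set works: {1,4}.

{1,4}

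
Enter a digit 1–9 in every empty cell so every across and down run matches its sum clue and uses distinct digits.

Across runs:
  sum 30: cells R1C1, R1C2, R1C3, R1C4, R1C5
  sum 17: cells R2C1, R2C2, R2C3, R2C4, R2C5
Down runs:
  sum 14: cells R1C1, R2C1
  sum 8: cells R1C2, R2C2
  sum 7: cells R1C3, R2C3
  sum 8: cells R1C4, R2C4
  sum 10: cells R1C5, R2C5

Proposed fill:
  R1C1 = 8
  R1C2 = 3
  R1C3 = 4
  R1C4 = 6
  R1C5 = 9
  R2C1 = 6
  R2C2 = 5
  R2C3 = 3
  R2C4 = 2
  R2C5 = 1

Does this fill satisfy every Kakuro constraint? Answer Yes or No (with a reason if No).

Yes

Across: 8+3+4+6+9=30; 6+5+3+2+1=17. Down: 8+6=14; 3+5=8; 4+3=7; 6+2=8; 9+1=10. No digit repeats within any run.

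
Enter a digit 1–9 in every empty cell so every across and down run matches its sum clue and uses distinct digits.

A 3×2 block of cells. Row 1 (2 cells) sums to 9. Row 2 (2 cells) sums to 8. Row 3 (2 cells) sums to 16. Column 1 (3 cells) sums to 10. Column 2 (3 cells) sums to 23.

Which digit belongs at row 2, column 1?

2

16 in 2 cells must be {7,9}; 23 in 3 cells must be {6,8,9}.
The 8 across and the 23 down share only 6, so (2,2) = 6.
The 16 across and the 10 down share only 7, so (3,1) = 7.
(3,2) = 16 − 7 = 9 completes the 16 across.
(1,2) = 23 − 15 = 8 completes the 23 down.
(2,1) = 8 − 6 = 2 completes the 8 across.
(1,1) = 9 − 8 = 1 completes the 9 across.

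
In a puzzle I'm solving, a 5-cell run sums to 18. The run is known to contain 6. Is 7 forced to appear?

The only way to make 18 from 5 distinct digits under that restriction is {1,2,4,5,6}, which does not contain 7.

No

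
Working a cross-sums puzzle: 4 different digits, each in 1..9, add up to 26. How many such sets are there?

4 distinct digits from 1–9 sum between 10 and 30.
Enumerating: {2,7,8,9}, {3,6,8,9}, {4,5,8,9}, {4,6,7,9}, {5,6,7,8}.

5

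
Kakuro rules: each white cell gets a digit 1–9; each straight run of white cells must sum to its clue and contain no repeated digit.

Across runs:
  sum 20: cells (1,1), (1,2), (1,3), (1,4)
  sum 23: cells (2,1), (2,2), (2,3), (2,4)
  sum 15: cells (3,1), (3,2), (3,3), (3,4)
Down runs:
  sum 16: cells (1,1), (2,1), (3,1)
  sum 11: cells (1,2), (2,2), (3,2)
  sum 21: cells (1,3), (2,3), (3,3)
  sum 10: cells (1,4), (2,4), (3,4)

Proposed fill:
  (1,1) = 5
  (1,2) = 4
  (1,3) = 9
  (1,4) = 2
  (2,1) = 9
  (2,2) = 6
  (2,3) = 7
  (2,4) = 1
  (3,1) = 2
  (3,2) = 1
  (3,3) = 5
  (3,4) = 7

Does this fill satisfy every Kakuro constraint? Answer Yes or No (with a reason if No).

Yes

Across: 5+4+9+2=20; 9+6+7+1=23; 2+1+5+7=15. Down: 5+9+2=16; 4+6+1=11; 9+7+5=21; 2+1+7=10. No digit repeats within any run.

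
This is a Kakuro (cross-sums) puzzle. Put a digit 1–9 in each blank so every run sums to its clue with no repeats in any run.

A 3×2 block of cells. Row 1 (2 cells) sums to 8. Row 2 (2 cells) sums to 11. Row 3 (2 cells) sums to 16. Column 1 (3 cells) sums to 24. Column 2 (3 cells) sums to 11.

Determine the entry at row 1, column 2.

16 in 2 cells must be {7,9}; 24 in 3 cells must be {7,8,9}.
The 8 across and the 24 down share only 7, so (1,1) = 7.
(1,2) = 8 − 7 = 1 completes the 8 across.
Given what's placed, (3,1) must be 9 to fit the 16 across and 24 down.
(3,2) = 16 − 9 = 7 completes the 16 across.
(2,1) = 24 − 16 = 8 completes the 24 down.
(2,2) = 11 − 8 = 3 completes the 11 across.

1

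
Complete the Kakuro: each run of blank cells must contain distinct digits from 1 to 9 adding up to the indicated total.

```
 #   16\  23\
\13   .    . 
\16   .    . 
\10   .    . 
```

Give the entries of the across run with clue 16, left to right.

16 in 2 cells must be {7,9}; 23 in 3 cells must be {6,8,9}.
The 16 across and the 23 down share only 9, so R2C2 = 9.
R2C1 = 16 − 9 = 7 completes the 16 across.
Nothing is forced directly, so branch on R1C2, whose candidates are 6 or 8. If R1C2 = 6: then R1C1 would have to be in {7} for the 13 across but in {1,3,4,5,6,8} for the 16 down — contradiction. So R1C2 = 8.
R1C1 = 13 − 8 = 5 completes the 13 across.
R3C1 = 16 − 12 = 4 completes the 16 down.
R3C2 = 10 − 4 = 6 completes the 10 across.

7 9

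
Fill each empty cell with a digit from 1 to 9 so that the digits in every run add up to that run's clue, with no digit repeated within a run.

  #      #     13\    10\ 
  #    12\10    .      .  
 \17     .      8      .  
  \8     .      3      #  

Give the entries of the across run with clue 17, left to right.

7, 8, 2

R1C2 = 13 − 11 = 2 completes the 13 down.
R1C3 = 10 − 2 = 8 completes the 10 across.
R2C3 = 10 − 8 = 2 completes the 10 down.
R3C1 = 8 − 3 = 5 completes the 8 across.
R2C1 = 17 − 10 = 7 completes the 17 across.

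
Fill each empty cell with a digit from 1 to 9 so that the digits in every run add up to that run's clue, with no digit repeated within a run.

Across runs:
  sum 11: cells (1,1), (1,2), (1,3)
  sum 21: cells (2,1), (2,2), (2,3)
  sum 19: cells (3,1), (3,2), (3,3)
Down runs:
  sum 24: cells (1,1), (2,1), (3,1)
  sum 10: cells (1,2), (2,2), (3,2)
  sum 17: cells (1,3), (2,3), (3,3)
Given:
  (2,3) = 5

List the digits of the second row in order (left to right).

24 in 3 cells must be {7,8,9}.
(2,2) = 7: the only remaining digit allowed by both the 21 across and the 10 down.
(3,2) = 2: the only remaining digit allowed by both the 19 across and the 10 down.
(1,2) = 10 − 9 = 1 completes the 10 down.
(2,1) = 21 − 12 = 9 completes the 21 across.

9 7 5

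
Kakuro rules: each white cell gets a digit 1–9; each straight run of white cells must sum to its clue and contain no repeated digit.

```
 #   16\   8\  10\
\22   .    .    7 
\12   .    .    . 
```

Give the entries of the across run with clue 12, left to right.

16 in 2 cells must be {7,9}.
Given what's placed, R1C1 must be 9 to fit the 22 across and 16 down.
R1C2 = 22 − 16 = 6 completes the 22 across.
R2C1 = 16 − 9 = 7 completes the 16 down.
R2C2 = 8 − 6 = 2 completes the 8 down.
R2C3 = 12 − 9 = 3 completes the 12 across.

7 2 3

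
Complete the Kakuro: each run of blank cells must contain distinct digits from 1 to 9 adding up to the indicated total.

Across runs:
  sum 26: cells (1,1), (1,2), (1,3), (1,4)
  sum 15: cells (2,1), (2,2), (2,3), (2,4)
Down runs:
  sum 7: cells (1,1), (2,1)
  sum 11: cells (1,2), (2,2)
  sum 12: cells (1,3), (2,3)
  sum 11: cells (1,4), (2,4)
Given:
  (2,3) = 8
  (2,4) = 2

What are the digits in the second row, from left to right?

(1,3) = 12 − 8 = 4 completes the 12 down.
(1,4) = 11 − 2 = 9 completes the 11 down.
Given what's placed, (2,2) must be 4 to fit the 15 across and 11 down.
(1,2) = 11 − 4 = 7 completes the 11 down.
(2,1) = 15 − 14 = 1 completes the 15 across.
(1,1) = 26 − 20 = 6 completes the 26 across.

1 4 8 2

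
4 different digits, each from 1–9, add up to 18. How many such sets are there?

11

4 distinct digits from 1–9 sum between 10 and 30.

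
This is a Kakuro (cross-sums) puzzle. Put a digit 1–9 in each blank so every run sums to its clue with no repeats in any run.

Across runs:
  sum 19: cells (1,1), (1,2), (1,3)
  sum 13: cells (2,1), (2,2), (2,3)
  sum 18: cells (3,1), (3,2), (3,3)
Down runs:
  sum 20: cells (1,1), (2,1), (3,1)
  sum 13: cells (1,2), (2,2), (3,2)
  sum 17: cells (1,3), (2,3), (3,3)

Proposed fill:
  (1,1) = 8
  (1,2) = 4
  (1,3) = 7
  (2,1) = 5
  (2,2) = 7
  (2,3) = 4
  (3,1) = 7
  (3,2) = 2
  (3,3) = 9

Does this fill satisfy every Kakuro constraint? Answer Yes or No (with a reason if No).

No — the down run (1,3)–(3,3) sums to 20, not 17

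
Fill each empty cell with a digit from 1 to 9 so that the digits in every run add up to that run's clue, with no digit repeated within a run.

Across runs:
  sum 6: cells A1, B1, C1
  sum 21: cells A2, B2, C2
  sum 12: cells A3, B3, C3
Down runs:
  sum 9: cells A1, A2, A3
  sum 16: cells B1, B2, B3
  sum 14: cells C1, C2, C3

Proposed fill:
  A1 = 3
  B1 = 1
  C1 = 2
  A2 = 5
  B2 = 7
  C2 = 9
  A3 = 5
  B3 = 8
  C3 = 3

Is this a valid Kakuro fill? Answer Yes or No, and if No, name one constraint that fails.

No — the down run A1–A3 sums to 13, not 9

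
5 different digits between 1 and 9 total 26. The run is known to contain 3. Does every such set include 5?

No

Counterexample: {1,3,6,7,9} sums to 26 under that restriction without using 5.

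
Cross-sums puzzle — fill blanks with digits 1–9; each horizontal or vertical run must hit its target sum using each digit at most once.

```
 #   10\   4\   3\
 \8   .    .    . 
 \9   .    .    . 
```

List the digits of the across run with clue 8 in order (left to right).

4 in 2 cells must be {1,3}; 3 in 2 cells must be {1,2}.
Nothing is forced directly, so branch on R1C3, whose candidates are 1 or 2. If R1C3 = 2: that forces R1C1 = 1, after which R1C2 would have to be in {5} for the 8 across but in {1,3} for the 4 down — contradiction. So R1C3 = 1.
Given what's placed, R1C2 must be 3 to fit the 8 across and 4 down.
R2C2 = 4 − 3 = 1 completes the 4 down.
R2C3 = 3 − 1 = 2 completes the 3 down.
R1C1 = 8 − 4 = 4 completes the 8 across.
R2C1 = 9 − 3 = 6 completes the 9 across.

4, 3, 1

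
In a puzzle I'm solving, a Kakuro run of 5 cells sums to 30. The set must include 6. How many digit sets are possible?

5 distinct digits from 1–9 sum between 15 and 35.
Keeping only sets containing 6.
Enumerating: {2,5,6,8,9}, {3,4,6,8,9}, {3,5,6,7,9}, {4,5,6,7,8}.

4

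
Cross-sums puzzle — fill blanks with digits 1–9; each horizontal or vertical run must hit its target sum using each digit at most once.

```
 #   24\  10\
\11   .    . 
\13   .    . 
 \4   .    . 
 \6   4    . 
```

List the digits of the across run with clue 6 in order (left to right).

4 in 2 cells must be {1,3}; 10 in 4 cells must be {1,2,3,4}.
The 13 across and the 10 down share only 4, so R2C2 = 4.
Given what's placed, R3C1 must be 3 to fit the 4 across and 24 down.
R3C2 = 4 − 3 = 1 completes the 4 across.
R4C2 = 6 − 4 = 2 completes the 6 across.
R1C2 = 10 − 7 = 3 completes the 10 down.
R2C1 = 13 − 4 = 9 completes the 13 across.
R1C1 = 11 − 3 = 8 completes the 11 across.

4 2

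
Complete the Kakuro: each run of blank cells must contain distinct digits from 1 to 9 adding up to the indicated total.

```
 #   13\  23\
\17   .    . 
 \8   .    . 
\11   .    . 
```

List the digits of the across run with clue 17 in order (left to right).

8, 9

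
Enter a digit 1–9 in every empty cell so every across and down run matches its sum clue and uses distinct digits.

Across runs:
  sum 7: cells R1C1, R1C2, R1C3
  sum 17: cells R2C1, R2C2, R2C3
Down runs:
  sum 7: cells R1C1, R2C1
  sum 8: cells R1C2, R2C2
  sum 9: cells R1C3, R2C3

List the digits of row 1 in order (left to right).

7 in 3 cells must be {1,2,4}.
Nothing is forced directly, so branch on R1C3, whose candidates are 1 or 2 or 4. If R1C3 = 2: that forces R1C2 = 1, R2C2 = 7, after which R2C3 would have to be in {1,2,4,6,8,9} for the 17 across but in {7} for the 9 down — contradiction. If R1C3 = 4: that forces R2C3 = 5, R2C2 = 3, after which R1C2 would have to be in {1,2} for the 7 across but in {5} for the 8 down — contradiction. So R1C3 = 1.
Given what's placed, R1C2 must be 2 to fit the 7 across and 8 down.
R2C2 = 8 − 2 = 6 completes the 8 down.
R2C3 = 9 − 1 = 8 completes the 9 down.
R1C1 = 7 − 3 = 4 completes the 7 across.
R2C1 = 17 − 14 = 3 completes the 17 across.

4, 2, 1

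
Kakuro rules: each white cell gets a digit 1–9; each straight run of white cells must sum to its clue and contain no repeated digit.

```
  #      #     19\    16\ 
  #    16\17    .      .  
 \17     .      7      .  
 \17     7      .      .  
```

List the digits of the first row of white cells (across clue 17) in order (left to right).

17 in 2 cells must be {8,9}; 16 in 2 cells must be {7,9}.
R2C1 = 16 − 7 = 9 completes the 16 down.
R2C3 = 17 − 16 = 1 completes the 17 across.
No cell is forced outright now. R1C2 can only be 8 or 9 (the digits allowed by both its 17 across and its 19 down). If R1C2 = 9: that forces R1C3 = 8, after which R3C2 would have to be in {1,2,4,6,8,9} for the 17 across but in {3} for the 19 down — contradiction. So R1C2 = 8.
R1C3 = 17 − 8 = 9 completes the 17 across.
R3C2 = 19 − 15 = 4 completes the 19 down.
R3C3 = 17 − 11 = 6 completes the 17 across.

8 9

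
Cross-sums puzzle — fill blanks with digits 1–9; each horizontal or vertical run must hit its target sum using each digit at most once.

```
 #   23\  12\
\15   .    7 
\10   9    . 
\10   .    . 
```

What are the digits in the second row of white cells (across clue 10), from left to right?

9 1

23 in 3 cells must be {6,8,9}.
R1C1 = 15 − 7 = 8 completes the 15 across.
R2C2 = 10 − 9 = 1 completes the 10 across.
R3C1 = 23 − 17 = 6 completes the 23 down.
R3C2 = 10 − 6 = 4 completes the 10 across.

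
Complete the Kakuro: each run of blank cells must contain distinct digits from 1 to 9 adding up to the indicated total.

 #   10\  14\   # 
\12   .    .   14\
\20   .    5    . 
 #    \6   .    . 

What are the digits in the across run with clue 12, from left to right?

Intersecting the 6 across with the 14 down forces R3C3 = 5.
R2C3 = 14 − 5 = 9 completes the 14 down.
R3C2 = 6 − 5 = 1 completes the 6 across.
R1C2 = 14 − 6 = 8 completes the 14 down.
R2C1 = 20 − 14 = 6 completes the 20 across.
R1C1 = 12 − 8 = 4 completes the 12 across.

4 8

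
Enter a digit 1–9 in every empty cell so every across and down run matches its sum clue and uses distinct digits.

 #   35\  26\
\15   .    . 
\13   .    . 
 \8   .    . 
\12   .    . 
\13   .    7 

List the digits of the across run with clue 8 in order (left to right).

35 in 5 cells must be {5,6,7,8,9}.
R5C1 = 13 − 7 = 6 completes the 13 across.
No cell is forced outright now. R1C1 can only be 7 or 8 or 9 (the digits allowed by both its 15 across and its 35 down). If R1C1 = 7: that forces R1C2 = 8, R3C1 = 5, R3C2 = 3, after which R4C2 would have to be in {3,4,5,7,8,9} for the 12 across but in {2,6} for the 26 down — contradiction. If R1C1 = 8: then R1C2 would have to be in {7} for the 15 across but in {1,2,3,4,5,6,8,9} for the 26 down — contradiction. So R1C1 = 9.
R1C2 = 15 − 9 = 6 completes the 15 across.
Nothing is forced directly, so branch on R2C1, whose candidates are 5 or 7 or 8. If R2C1 = 7: then R2C2 would have to be in {6} for the 13 across but in {1,2,3,4,8,9} for the 26 down — contradiction. If R2C1 = 8: then R2C2 would have to be in {5} for the 13 across but in {1,2,3,4,8,9} for the 26 down — contradiction. So R2C1 = 5.
R2C2 = 13 − 5 = 8 completes the 13 across.
Given what's placed, R3C1 must be 7 to fit the 8 across and 35 down.
R3C2 = 8 − 7 = 1 completes the 8 across.

7 1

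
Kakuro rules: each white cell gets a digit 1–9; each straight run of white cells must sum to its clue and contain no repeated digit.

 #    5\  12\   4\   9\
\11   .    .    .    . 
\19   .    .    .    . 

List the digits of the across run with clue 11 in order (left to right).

11 in 4 cells must be {1,2,3,5}; 4 in 2 cells must be {1,3}.
Nothing is forced directly, so branch on R1C2, whose candidates are 3 or 5. If R1C2 = 3: that forces R1C3 = 1, R2C2 = 9, R2C3 = 3, R1C1 = 2, R1C4 = 5, after which R2C1 would have to be in {1,2,5,6} for the 19 across but in {3} for the 5 down — contradiction. So R1C2 = 5.
R2C2 = 12 − 5 = 7 completes the 12 down.
Nothing is forced directly, so branch on R1C4, whose candidates are 1 or 2 or 3. If R1C4 = 2: then R2C4 would have to be in {1,2,3,4,5,6,8,9} for the 19 across but in {7} for the 9 down — contradiction. If R1C4 = 3: that forces R1C3 = 1, R2C3 = 3, after which R2C4 would have to be in {1,4,5,8} for the 19 across but in {6} for the 9 down — contradiction. So R1C4 = 1.
R1C3 = 3: the only remaining digit allowed by both the 11 across and the 4 down.
R2C3 = 4 − 3 = 1 completes the 4 down.
R2C4 = 9 − 1 = 8 completes the 9 down.
R1C1 = 11 − 9 = 2 completes the 11 across.

2 5 3 1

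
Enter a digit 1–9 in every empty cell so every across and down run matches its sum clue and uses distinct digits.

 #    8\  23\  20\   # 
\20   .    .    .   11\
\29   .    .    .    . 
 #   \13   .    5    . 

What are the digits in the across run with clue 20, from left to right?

3 9 8

29 in 4 cells must be {5,7,8,9}; 23 in 3 cells must be {6,8,9}.
Given what's placed, R3C2 must be 6 to fit the 13 across and 23 down.
R3C4 = 13 − 11 = 2 completes the 13 across.
R2C4 = 11 − 2 = 9 completes the 11 down.
R2C2 = 8: the only remaining digit allowed by both the 29 across and the 23 down.
R2C3 = 7: the only remaining digit allowed by both the 29 across and the 20 down.
R1C2 = 23 − 14 = 9 completes the 23 down.
R1C3 = 20 − 12 = 8 completes the 20 down.
R2C1 = 29 − 24 = 5 completes the 29 across.
R1C1 = 20 − 17 = 3 completes the 20 across.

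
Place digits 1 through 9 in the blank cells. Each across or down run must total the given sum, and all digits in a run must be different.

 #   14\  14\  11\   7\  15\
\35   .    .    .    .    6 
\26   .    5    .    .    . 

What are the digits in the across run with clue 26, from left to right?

35 in 5 cells must be {5,6,7,8,9}.
R1C2 = 14 − 5 = 9 completes the 14 down.
R1C4 = 5: the only remaining digit allowed by both the 35 across and the 7 down.
R2C4 = 7 − 5 = 2 completes the 7 down.
R2C5 = 15 − 6 = 9 completes the 15 down.
R1C1 = 8: the only remaining digit allowed by both the 35 across and the 14 down.
R1C3 = 35 − 28 = 7 completes the 35 across.
R2C1 = 14 − 8 = 6 completes the 14 down.
R2C3 = 26 − 22 = 4 completes the 26 across.

6, 5, 4, 2, 9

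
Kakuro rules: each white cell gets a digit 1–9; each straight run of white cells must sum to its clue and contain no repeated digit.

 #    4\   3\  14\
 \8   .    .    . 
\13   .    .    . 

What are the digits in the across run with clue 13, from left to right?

4 in 2 cells must be {1,3}; 3 in 2 cells must be {1,2}.
The 8 across and the 14 down share only 5, so R1C3 = 5.
R2C3 = 14 − 5 = 9 completes the 14 down.
Given what's placed, R1C1 must be 1 to fit the 8 across and 4 down.
R1C2 = 8 − 6 = 2 completes the 8 across.
R2C1 = 4 − 1 = 3 completes the 4 down.
R2C2 = 13 − 12 = 1 completes the 13 across.

3 1 9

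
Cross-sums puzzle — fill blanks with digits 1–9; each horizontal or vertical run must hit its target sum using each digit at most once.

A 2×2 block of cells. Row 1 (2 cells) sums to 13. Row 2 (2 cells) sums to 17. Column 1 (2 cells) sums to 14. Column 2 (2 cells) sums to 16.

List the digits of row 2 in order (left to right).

8 9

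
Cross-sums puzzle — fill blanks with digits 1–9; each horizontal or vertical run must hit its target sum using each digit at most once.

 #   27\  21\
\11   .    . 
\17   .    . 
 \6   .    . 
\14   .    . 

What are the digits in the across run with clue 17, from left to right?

9 8

17 in 2 cells must be {8,9}.
Nothing is forced directly, so branch on R3C1, whose candidates are 4 or 5. If R3C1 = 5: that forces R2C1 = 9, R2C2 = 8, R3C2 = 1, R4C1 = 6, after which R4C2 would have to be in {8} for the 14 across but in {3,5,7,9} for the 21 down — contradiction. So R3C1 = 4.
R3C2 = 6 − 4 = 2 completes the 6 across.
Nothing is forced directly, so branch on R2C1, whose candidates are 8 or 9. If R2C1 = 8: that forces R2C2 = 9, R4C2 = 6, R1C2 = 4, after which R4C1 would have to be in {8} for the 14 across but in {6,9} for the 27 down — contradiction. So R2C1 = 9.
R2C2 = 17 − 9 = 8 completes the 17 across.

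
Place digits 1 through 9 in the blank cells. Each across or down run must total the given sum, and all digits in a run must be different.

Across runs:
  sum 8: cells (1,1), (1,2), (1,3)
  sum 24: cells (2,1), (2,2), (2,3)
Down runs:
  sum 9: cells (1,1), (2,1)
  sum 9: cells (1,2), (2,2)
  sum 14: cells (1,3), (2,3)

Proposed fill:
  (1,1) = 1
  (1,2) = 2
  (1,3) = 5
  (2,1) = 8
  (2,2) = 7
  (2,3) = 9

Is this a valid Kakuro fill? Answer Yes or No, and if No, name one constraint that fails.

Across: 1+2+5=8; 8+7+9=24. Down: 1+8=9; 2+7=9; 5+9=14. No digit repeats within any run.

Yes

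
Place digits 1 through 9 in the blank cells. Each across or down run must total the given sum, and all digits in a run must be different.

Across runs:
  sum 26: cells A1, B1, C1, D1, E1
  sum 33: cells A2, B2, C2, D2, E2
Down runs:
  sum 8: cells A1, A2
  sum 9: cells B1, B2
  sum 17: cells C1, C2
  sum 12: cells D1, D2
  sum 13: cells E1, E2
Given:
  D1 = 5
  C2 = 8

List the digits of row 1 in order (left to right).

2 6 9 5 4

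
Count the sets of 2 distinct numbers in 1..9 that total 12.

2 distinct digits from 1–9 sum between 3 and 17.
Enumerating: {3,9}, {4,8}, {5,7}.

3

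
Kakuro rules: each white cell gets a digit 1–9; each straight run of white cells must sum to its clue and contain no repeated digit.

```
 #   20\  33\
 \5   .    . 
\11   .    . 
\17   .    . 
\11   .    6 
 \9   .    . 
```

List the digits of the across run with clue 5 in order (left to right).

2, 3

17 in 2 cells must be {8,9}.
Given what's placed, R1C2 must be 3 to fit the 5 across and 33 down.
R4C1 = 11 − 6 = 5 completes the 11 across.
R1C1 = 5 − 3 = 2 completes the 5 across.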